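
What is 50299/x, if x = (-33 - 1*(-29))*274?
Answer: -50299/1096 ≈ -45.893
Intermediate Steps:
x = -1096 (x = (-33 + 29)*274 = -4*274 = -1096)
50299/x = 50299/(-1096) = 50299*(-1/1096) = -50299/1096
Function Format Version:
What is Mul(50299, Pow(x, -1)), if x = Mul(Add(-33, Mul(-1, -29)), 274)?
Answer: Rational(-50299, 1096) ≈ -45.893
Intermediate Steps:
x = -1096 (x = Mul(Add(-33, 29), 274) = Mul(-4, 274) = -1096)
Mul(50299, Pow(x, -1)) = Mul(50299, Pow(-1096, -1)) = Mul(50299, Rational(-1, 1096)) = Rational(-50299, 1096)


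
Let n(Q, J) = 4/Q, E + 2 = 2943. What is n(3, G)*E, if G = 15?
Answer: 11764/3 ≈ 3921.3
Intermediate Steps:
E = 2941 (E = -2 + 2943 = 2941)
n(3, G)*E = (4/3)*2941 = 11764/3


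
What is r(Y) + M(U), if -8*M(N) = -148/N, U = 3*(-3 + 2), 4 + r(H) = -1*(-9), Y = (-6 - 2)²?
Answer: -7/6 ≈ -1.1667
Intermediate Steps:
Y = 64 (Y = (-8)² = 64)
r(H) = 5 (r(H) = -4 - 1*(-9) = -4 + 9 = 5)
U = -3 (U = 3*(-1) = -3)
M(N) = 37/(2*N) (M(N) = -(-37)/(2*N) = 37/(2*N))
r(Y) + M(U) = 5 + (37/2)/(-3) = 5 + (37/2)*(-⅓) = 5 - 37/6 = -7/6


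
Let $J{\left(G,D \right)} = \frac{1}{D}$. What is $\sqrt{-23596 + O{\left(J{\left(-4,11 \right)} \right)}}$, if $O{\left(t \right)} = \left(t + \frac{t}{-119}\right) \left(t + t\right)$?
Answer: $\frac{6 i \sqrt{1123090822}}{1309} \approx 153.61 i$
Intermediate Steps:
$O{\left(t \right)} = \frac{236 t^{2}}{119}$ ($O{\left(t \right)} = \left(t + t \left(- \frac{1}{119}\right)\right) 2 t = \left(t - \frac{t}{119}\right) 2 t = \frac{118 t}{119} \cdot 2 t = \frac{236 t^{2}}{119}$)
$\sqrt{-23596 + O{\left(J{\left(-4,11 \right)} \right)}} = \sqrt{-23596 + \frac{236 \left(\frac{1}{11}\right)^{2}}{119}} = \sqrt{-23596 + \frac{236}{119 \cdot 121}} = \sqrt{-23596 + \frac{236}{119} \cdot \frac{1}{121}} = \sqrt{-23596 + \frac{236}{14399}} = \sqrt{- \frac{339758568}{14399}} = \frac{6 i \sqrt{1123090822}}{1309}$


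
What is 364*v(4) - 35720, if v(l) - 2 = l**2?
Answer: -29168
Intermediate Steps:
v(l) = 2 + l**2
364*v(4) - 35720 = 364*(2 + 4**2) - 35720 = 364*(2 + 16) - 35720 = 364*18 - 35720 = 6552 - 35720 = -29168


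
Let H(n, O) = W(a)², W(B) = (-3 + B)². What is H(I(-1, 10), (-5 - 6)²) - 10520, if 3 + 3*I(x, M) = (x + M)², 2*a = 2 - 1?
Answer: -167695/16 ≈ -10481.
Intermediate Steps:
a = ½ (a = (2 - 1)/2 = (½)*1 = ½ ≈ 0.50000)
I(x, M) = -1 + (M + x)²/3 (I(x, M) = -1 + (x + M)²/3 = -1 + (M + x)²/3)
H(n, O) = 625/16 (H(n, O) = ((-3 + ½)²)² = ((-5/2)²)² = (25/4)² = 625/16)
H(I(-1, 10), (-5 - 6)²) - 10520 = 625/16 - 10520 = -167695/16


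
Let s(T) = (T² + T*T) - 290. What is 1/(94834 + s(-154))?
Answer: 1/141976 ≈ 7.0434e-6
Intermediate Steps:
s(T) = -290 + 2*T² (s(T) = (T² + T²) - 290 = 2*T² - 290 = -290 + 2*T²)
1/(94834 + s(-154)) = 1/(94834 + (-290 + 2*(-154)²)) = 1/(94834 + (-290 + 2*23716)) = 1/(94834 + (-290 + 47432)) = 1/(94834 + 47142) = 1/141976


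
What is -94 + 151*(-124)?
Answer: -18818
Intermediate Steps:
-94 + 151*(-124) = -94 - 18724 = -18818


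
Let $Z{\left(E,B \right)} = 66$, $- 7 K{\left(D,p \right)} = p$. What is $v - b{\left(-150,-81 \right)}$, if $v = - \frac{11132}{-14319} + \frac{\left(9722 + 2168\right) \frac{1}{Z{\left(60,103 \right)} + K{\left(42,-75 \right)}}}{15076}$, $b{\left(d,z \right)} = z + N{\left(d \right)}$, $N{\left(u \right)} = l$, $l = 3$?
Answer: $\frac{1522230174623}{19320655338} \approx 78.788$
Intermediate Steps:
$K{\left(D,p \right)} = - \frac{p}{7}$
$N{\left(u \right)} = 3$
$b{\left(d,z \right)} = 3 + z$ ($b{\left(d,z \right)} = z + 3 = 3 + z$)
$v = \frac{15219058259}{19320655338}$ ($v = - \frac{11132}{-14319} + \frac{\left(9722 + 2168\right) \frac{1}{66 - - \frac{75}{7}}}{15076} = \left(-11132\right) \left(- \frac{1}{14319}\right) + \frac{11890}{66 + \frac{75}{7}} \cdot \frac{1}{15076} = \frac{11132}{14319} + \frac{11890}{\frac{537}{7}} \cdot \frac{1}{15076} = \frac{11132}{14319} + 11890 \cdot \frac{7}{537} \cdot \frac{1}{15076} = \frac{11132}{14319} + \frac{83230}{537} \cdot \frac{1}{15076} = \frac{11132}{14319} + \frac{41615}{4047906} = \frac{15219058259}{19320655338} \approx 0.78771$)
$v - b{\left(-150,-81 \right)} = \frac{15219058259}{19320655338} - \left(3 - 81\right) = \frac{15219058259}{19320655338} - -78 = \frac{15219058259}{19320655338} + 78 = \frac{1522230174623}{19320655338}$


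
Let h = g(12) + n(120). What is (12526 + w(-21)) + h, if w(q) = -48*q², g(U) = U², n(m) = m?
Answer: -8378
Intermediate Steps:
h = 264 (h = 12² + 120 = 144 + 120 = 264)
(12526 + w(-21)) + h = (12526 - 48*(-21)²) + 264 = (12526 - 48*441) + 264 = (12526 - 21168) + 264 = -8642 + 264 = -8378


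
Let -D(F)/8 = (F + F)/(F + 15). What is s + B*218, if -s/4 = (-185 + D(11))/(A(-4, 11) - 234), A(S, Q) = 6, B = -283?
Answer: -15239249/247 ≈ -61697.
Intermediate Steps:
D(F) = -16*F/(15 + F) (D(F) = -8*(F + F)/(F + 15) = -8*2*F/(15 + F) = -16*F/(15 + F))
s = -831/247 (s = -4*(-185 - 16*11/(15 + 11))/(6 - 234) = -4*(-185 - 16*11/26)/(-228) = -4*(-185 - 16*11*1/26)*(-1)/228 = -4*(-185 - 88/13)*(-1)/228 = -(-9972)*(-1)/(13*228) = -4*831/988 = -831/247 ≈ -3.3644)
s + B*218 = -831/247 - 283*218 = -831/247 - 61694 = -15239249/247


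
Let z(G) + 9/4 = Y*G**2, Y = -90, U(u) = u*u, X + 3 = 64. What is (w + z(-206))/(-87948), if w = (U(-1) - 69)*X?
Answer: 15293561/351792 ≈ 43.473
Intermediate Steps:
X = 61 (X = -3 + 64 = 61)
U(u) = u**2
z(G) = -9/4 - 90*G**2
w = -4148 (w = ((-1)**2 - 69)*61 = (1 - 69)*61 = -68*61 = -4148)
(w + z(-206))/(-87948) = (-4148 + (-9/4 - 90*(-206)**2))/(-87948) = (-4148 + (-9/4 - 90*42436))*(-1/87948) = (-4148 + (-9/4 - 3819240))*(-1/87948) = (-4148 - 15276969/4)*(-1/87948) = -15293561/4*(-1/87948) = 15293561/351792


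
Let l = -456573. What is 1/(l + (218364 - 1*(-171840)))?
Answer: -1/66369 ≈ -1.5067e-5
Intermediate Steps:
1/(l + (218364 - 1*(-171840))) = 1/(-456573 + (218364 - 1*(-171840))) = 1/(-456573 + (218364 + 171840)) = 1/(-456573 + 390204) = 1/(-66369) = -1/66369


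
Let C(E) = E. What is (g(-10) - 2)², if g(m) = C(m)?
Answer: 144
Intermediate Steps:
g(m) = m
(g(-10) - 2)² = (-10 - 2)² = (-12)² = 144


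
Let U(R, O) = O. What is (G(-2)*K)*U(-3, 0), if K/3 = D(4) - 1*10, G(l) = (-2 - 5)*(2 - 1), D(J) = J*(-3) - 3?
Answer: 0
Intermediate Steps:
D(J) = -3 - 3*J (D(J) = -3*J - 3 = -3 - 3*J)
G(l) = -7 (G(l) = -7*1 = -7)
K = -75 (K = 3*((-3 - 3*4) - 1*10) = 3*((-3 - 12) - 10) = 3*(-15 - 10) = 3*(-25) = -75)
(G(-2)*K)*U(-3, 0) = -7*(-75)*0 = 525*0 = 0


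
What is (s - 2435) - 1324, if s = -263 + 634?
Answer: -3388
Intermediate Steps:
s = 371
(s - 2435) - 1324 = (371 - 2435) - 1324 = -2064 - 1324 = -3388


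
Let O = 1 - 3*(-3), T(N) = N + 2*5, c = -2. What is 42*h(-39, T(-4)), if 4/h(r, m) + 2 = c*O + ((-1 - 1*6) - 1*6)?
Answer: -24/5 ≈ -4.8000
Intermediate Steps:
T(N) = 10 + N (T(N) = N + 10 = 10 + N)
O = 10 (O = 1 + 9 = 10)
h(r, m) = -4/35 (h(r, m) = 4/(-2 + (-2*10 + ((-1 - 1*6) - 1*6))) = 4/(-2 + (-20 + ((-1 - 6) - 6))) = 4/(-2 + (-20 + (-7 - 6))) = 4/(-2 + (-20 - 13)) = 4/(-2 - 33) = 4/(-35) = 4*(-1/35) = -4/35)
42*h(-39, T(-4)) = 42*(-4/35) = -24/5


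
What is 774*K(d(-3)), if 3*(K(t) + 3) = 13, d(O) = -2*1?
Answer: 1032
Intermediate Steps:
d(O) = -2
K(t) = 4/3 (K(t) = -3 + (⅓)*13 = -3 + 13/3 = 4/3)
774*K(d(-3)) = 774*(4/3) = 1032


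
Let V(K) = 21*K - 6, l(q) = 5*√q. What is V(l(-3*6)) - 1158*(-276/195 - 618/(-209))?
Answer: -24332346/13585 + 315*I*√2 ≈ -1791.1 + 445.48*I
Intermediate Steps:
V(K) = -6 + 21*K
V(l(-3*6)) - 1158*(-276/195 - 618/(-209)) = (-6 + 21*(5*√(-3*6))) - 1158*(-276/195 - 618/(-209)) = (-6 + 21*(5*√(-18))) - 1158*(-276*1/195 - 618*(-1/209)) = (-6 + 21*(5*(3*I*√2))) - 1158*(-92/65 + 618/209) = (-6 + 21*(15*I*√2)) - 1158*20942/13585 = (-6 + 315*I*√2) - 24250836/13585 = -24332346/13585 + 315*I*√2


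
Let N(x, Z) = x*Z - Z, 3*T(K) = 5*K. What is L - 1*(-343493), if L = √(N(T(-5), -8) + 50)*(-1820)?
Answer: 343493 - 1820*√1122/3 ≈ 3.2317e+5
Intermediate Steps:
T(K) = 5*K/3 (T(K) = (5*K)/3 = 5*K/3)
N(x, Z) = -Z + Z*x (N(x, Z) = Z*x - Z = -Z + Z*x)
L = -1820*√1122/3 (L = √(-8*(-1 + (5/3)*(-5)) + 50)*(-1820) = √(-8*(-1 - 25/3) + 50)*(-1820) = √(-8*(-28/3) + 50)*(-1820) = √(224/3 + 50)*(-1820) = √(374/3)*(-1820) = (√1122/3)*(-1820) = -1820*√1122/3 ≈ -20321.)
L - 1*(-343493) = -1820*√1122/3 - 1*(-343493) = -1820*√1122/3 + 343493 = 343493 - 1820*√1122/3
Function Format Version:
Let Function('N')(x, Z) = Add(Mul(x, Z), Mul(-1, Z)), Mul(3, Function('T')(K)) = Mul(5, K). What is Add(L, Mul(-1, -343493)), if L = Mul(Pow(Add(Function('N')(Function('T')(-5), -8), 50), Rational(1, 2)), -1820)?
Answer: Add(343493, Mul(Rational(-1820, 3), Pow(1122, Rational(1, 2)))) ≈ 3.2317e+5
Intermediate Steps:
Function('T')(K) = Mul(Rational(5, 3), K) (Function('T')(K) = Mul(Rational(1, 3), Mul(5, K)) = Mul(Rational(5, 3), K))
Function('N')(x, Z) = Add(Mul(-1, Z), Mul(Z, x)) (Function('N')(x, Z) = Add(Mul(Z, x), Mul(-1, Z)) = Add(Mul(-1, Z), Mul(Z, x)))
L = Mul(Rational(-1820, 3), Pow(1122, Rational(1, 2))) (L = Mul(Pow(Add(Mul(-8, Add(-1, Mul(Rational(5, 3), -5))), 50), Rational(1, 2)), -1820) = Mul(Pow(Add(Mul(-8, Add(-1, Rational(-25, 3))), 50), Rational(1, 2)), -1820) = Mul(Pow(Add(Mul(-8, Rational(-28, 3)), 50), Rational(1, 2)), -1820) = Mul(Pow(Add(Rational(224, 3), 50), Rational(1, 2)), -1820) = Mul(Pow(Rational(374, 3), Rational(1, 2)), -1820) = Mul(Mul(Rational(1, 3), Pow(1122, Rational(1, 2))), -1820) = Mul(Rational(-1820, 3), Pow(1122, Rational(1, 2))) ≈ -20321.)
Add(L, Mul(-1, -343493)) = Add(Mul(Rational(-1820, 3), Pow(1122, Rational(1, 2))), Mul(-1, -343493)) = Add(Mul(Rational(-1820, 3), Pow(1122, Rational(1, 2))), 343493) = Add(343493, Mul(Rational(-1820, 3), Pow(1122, Rational(1, 2))))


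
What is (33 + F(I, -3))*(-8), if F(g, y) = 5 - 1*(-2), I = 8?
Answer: -320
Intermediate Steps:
F(g, y) = 7 (F(g, y) = 5 + 2 = 7)
(33 + F(I, -3))*(-8) = (33 + 7)*(-8) = 40*(-8) = -320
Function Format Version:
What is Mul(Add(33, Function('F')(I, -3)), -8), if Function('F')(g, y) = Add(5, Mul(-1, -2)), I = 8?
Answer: -320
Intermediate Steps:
Function('F')(g, y) = 7 (Function('F')(g, y) = Add(5, 2) = 7)
Mul(Add(33, Function('F')(I, -3)), -8) = Mul(Add(33, 7), -8) = Mul(40, -8) = -320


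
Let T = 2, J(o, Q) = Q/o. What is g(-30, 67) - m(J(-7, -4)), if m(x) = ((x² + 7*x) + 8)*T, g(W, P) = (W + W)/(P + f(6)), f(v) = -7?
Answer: -1257/49 ≈ -25.653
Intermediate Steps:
g(W, P) = 2*W/(-7 + P) (g(W, P) = (W + W)/(P - 7) = (2*W)/(-7 + P) = 2*W/(-7 + P))
m(x) = 16 + 2*x² + 14*x (m(x) = ((x² + 7*x) + 8)*2 = (8 + x² + 7*x)*2 = 16 + 2*x² + 14*x)
g(-30, 67) - m(J(-7, -4)) = 2*(-30)/(-7 + 67) - (16 + 2*(-4/(-7))² + 14*(-4/(-7))) = 2*(-30)/60 - (16 + 2*(-4*(-⅐))² + 14*(-4*(-⅐))) = 2*(-30)*(1/60) - (16 + 2*(4/7)² + 14*(4/7)) = -1 - (16 + 2*(16/49) + 8) = -1 - (16 + 32/49 + 8) = -1 - 1*1208/49 = -1 - 1208/49 = -1257/49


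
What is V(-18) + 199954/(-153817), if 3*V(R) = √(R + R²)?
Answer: -199954/153817 + √34 ≈ 4.5310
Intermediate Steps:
V(R) = √(R + R²)/3
V(-18) + 199954/(-153817) = √(-18*(1 - 18))/3 + 199954/(-153817) = √(-18*(-17))/3 + 199954*(-1/153817) = √306/3 - 199954/153817 = (3*√34)/3 - 199954/153817 = √34 - 199954/153817 = -199954/153817 + √34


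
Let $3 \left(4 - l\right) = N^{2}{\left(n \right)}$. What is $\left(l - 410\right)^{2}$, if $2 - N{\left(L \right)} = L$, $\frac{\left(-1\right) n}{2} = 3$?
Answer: $\frac{1643524}{9} \approx 1.8261 \cdot 10^{5}$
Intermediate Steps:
$n = -6$ ($n = \left(-2\right) 3 = -6$)
$N{\left(L \right)} = 2 - L$
$l = - \frac{52}{3}$ ($l = 4 - \frac{\left(2 - -6\right)^{2}}{3} = 4 - \frac{\left(2 + 6\right)^{2}}{3} = 4 - \frac{8^{2}}{3} = 4 - \frac{64}{3} = - \frac{52}{3} \approx -17.333$)
$\left(l - 410\right)^{2} = \left(- \frac{52}{3} - 410\right)^{2} = \left(- \frac{1282}{3}\right)^{2} = \frac{1643524}{9}$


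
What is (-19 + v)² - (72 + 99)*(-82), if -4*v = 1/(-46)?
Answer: 486943857/33856 ≈ 14383.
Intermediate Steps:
v = 1/184 (v = -¼/(-46) = -¼*(-1/46) = 1/184 ≈ 0.0054348)
(-19 + v)² - (72 + 99)*(-82) = (-19 + 1/184)² - (72 + 99)*(-82) = (-3495/184)² - 171*(-82) = 12215025/33856 - 1*(-14022) = 12215025/33856 + 14022 = 486943857/33856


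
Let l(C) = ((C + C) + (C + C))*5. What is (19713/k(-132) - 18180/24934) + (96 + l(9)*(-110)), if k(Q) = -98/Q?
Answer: 597572292/87269 ≈ 6847.5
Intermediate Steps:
l(C) = 20*C (l(C) = (2*C + 2*C)*5 = (4*C)*5 = 20*C)
(19713/k(-132) - 18180/24934) + (96 + l(9)*(-110)) = (19713/((-98/(-132))) - 18180/24934) + (96 + (20*9)*(-110)) = (19713/((-98*(-1/132))) - 18180*1/24934) + (96 + 180*(-110)) = (19713/(49/66) - 9090/12467) + (96 - 19800) = (19713*(66/49) - 9090/12467) - 19704 = (1301058/49 - 9090/12467) - 19704 = 2317120668/87269 - 19704 = 597572292/87269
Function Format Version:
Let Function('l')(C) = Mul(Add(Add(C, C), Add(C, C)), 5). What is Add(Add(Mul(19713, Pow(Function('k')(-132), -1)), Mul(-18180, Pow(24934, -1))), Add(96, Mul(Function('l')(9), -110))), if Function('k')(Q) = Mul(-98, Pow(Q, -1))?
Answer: Rational(597572292, 87269) ≈ 6847.5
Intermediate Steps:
Function('l')(C) = Mul(20, C) (Function('l')(C) = Mul(Add(Mul(2, C), Mul(2, C)), 5) = Mul(Mul(4, C), 5) = Mul(20, C))
Add(Add(Mul(19713, Pow(Function('k')(-132), -1)), Mul(-18180, Pow(24934, -1))), Add(96, Mul(Function('l')(9), -110))) = Add(Add(Mul(19713, Pow(Mul(-98, Pow(-132, -1)), -1)), Mul(-18180, Pow(24934, -1))), Add(96, Mul(Mul(20, 9), -110))) = Add(Add(Mul(19713, Pow(Mul(-98, Rational(-1, 132)), -1)), Mul(-18180, Rational(1, 24934))), Add(96, Mul(180, -110))) = Add(Add(Mul(19713, Pow(Rational(49, 66), -1)), Rational(-9090, 12467)), Add(96, -19800)) = Add(Add(Mul(19713, Rational(66, 49)), Rational(-9090, 12467)), -19704) = Add(Add(Rational(1301058, 49), Rational(-9090, 12467)), -19704) = Add(Rational(2317120668, 87269), -19704) = Rational(597572292, 87269)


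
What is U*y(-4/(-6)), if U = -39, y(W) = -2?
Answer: 78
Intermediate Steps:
U*y(-4/(-6)) = -39*(-2) = 78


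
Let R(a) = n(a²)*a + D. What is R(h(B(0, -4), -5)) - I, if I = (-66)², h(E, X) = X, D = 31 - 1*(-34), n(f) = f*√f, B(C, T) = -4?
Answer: -4916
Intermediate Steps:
n(f) = f^(3/2)
D = 65 (D = 31 + 34 = 65)
R(a) = 65 + a*(a²)^(3/2) (R(a) = (a²)^(3/2)*a + 65 = a*(a²)^(3/2) + 65 = 65 + a*(a²)^(3/2))
I = 4356
R(h(B(0, -4), -5)) - I = (65 - 5*((-5)²)^(3/2)) - 1*4356 = (65 - 5*25^(3/2)) - 4356 = (65 - 5*125) - 4356 = (65 - 625) - 4356 = -560 - 4356 = -4916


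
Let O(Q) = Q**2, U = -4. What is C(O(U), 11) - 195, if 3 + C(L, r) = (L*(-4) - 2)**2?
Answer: 4158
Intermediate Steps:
C(L, r) = -3 + (-2 - 4*L)**2 (C(L, r) = -3 + (L*(-4) - 2)**2 = -3 + (-4*L - 2)**2 = -3 + (-2 - 4*L)**2)
C(O(U), 11) - 195 = (-3 + 4*(1 + 2*(-4)**2)**2) - 195 = (-3 + 4*(1 + 2*16)**2) - 195 = (-3 + 4*(1 + 32)**2) - 195 = (-3 + 4*33**2) - 195 = (-3 + 4*1089) - 195 = (-3 + 4356) - 195 = 4353 - 195 = 4158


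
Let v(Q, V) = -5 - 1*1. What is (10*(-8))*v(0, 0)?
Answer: 480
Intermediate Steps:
v(Q, V) = -6 (v(Q, V) = -5 - 1 = -6)
(10*(-8))*v(0, 0) = (10*(-8))*(-6) = -80*(-6) = 480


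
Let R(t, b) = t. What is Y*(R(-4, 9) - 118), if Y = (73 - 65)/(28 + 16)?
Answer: -244/11 ≈ -22.182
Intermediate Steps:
Y = 2/11 (Y = 8/44 = 8*(1/44) = 2/11 ≈ 0.18182)
Y*(R(-4, 9) - 118) = 2*(-4 - 118)/11 = (2/11)*(-122) = -244/11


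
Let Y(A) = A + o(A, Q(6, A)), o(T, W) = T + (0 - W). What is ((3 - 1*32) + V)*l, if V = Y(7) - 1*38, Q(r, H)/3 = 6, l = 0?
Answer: 0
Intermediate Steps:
Q(r, H) = 18 (Q(r, H) = 3*6 = 18)
o(T, W) = T - W
Y(A) = -18 + 2*A (Y(A) = A + (A - 1*18) = A + (A - 18) = A + (-18 + A) = -18 + 2*A)
V = -42 (V = (-18 + 2*7) - 1*38 = (-18 + 14) - 38 = -4 - 38 = -42)
((3 - 1*32) + V)*l = ((3 - 1*32) - 42)*0 = ((3 - 32) - 42)*0 = (-29 - 42)*0 = -71*0 = 0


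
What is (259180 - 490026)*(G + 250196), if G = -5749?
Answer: -56429612162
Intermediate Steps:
(259180 - 490026)*(G + 250196) = (259180 - 490026)*(-5749 + 250196) = -230846*244447 = -56429612162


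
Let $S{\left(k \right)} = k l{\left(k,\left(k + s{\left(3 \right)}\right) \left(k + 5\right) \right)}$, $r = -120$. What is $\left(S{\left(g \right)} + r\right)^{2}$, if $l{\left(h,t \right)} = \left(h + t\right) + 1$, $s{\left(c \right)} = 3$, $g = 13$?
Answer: $14485636$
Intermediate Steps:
$l{\left(h,t \right)} = 1 + h + t$
$S{\left(k \right)} = k \left(1 + k + \left(3 + k\right) \left(5 + k\right)\right)$ ($S{\left(k \right)} = k \left(1 + k + \left(k + 3\right) \left(k + 5\right)\right) = k \left(1 + k + \left(3 + k\right) \left(5 + k\right)\right)$)
$\left(S{\left(g \right)} + r\right)^{2} = \left(13 \left(16 + 13^{2} + 9 \cdot 13\right) - 120\right)^{2} = \left(13 \left(16 + 169 + 117\right) - 120\right)^{2} = \left(13 \cdot 302 - 120\right)^{2} = \left(3926 - 120\right)^{2} = 3806^{2} = 14485636$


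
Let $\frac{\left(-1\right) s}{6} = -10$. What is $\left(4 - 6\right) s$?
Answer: $-120$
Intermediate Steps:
$s = 60$ ($s = \left(-6\right) \left(-10\right) = 60$)
$\left(4 - 6\right) s = \left(4 - 6\right) 60 = \left(-2\right) 60 = -120$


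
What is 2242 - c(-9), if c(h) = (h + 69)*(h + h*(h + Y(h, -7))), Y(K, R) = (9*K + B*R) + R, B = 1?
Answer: -53378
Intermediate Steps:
Y(K, R) = 2*R + 9*K (Y(K, R) = (9*K + 1*R) + R = (9*K + R) + R = (R + 9*K) + R = 2*R + 9*K)
c(h) = (69 + h)*(h + h*(-14 + 10*h)) (c(h) = (h + 69)*(h + h*(h + (2*(-7) + 9*h))) = (69 + h)*(h + h*(h + (-14 + 9*h))) = (69 + h)*(h + h*(-14 + 10*h)))
2242 - c(-9) = 2242 - (-9)*(-897 + 10*(-9)² + 677*(-9)) = 2242 - (-9)*(-897 + 10*81 - 6093) = 2242 - (-9)*(-897 + 810 - 6093) = 2242 - (-9)*(-6180) = 2242 - 1*55620 = 2242 - 55620 = -53378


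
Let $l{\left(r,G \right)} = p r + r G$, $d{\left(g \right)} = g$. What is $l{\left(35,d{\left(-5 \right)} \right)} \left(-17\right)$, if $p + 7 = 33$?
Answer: $-12495$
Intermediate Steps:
$p = 26$ ($p = -7 + 33 = 26$)
$l{\left(r,G \right)} = 26 r + G r$ ($l{\left(r,G \right)} = 26 r + r G = 26 r + G r$)
$l{\left(35,d{\left(-5 \right)} \right)} \left(-17\right) = 35 \left(26 - 5\right) \left(-17\right) = 35 \cdot 21 \left(-17\right) = 735 \left(-17\right) = -12495$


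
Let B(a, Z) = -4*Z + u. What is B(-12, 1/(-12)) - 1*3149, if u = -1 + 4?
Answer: -9437/3 ≈ -3145.7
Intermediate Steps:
u = 3
B(a, Z) = 3 - 4*Z (B(a, Z) = -4*Z + 3 = 3 - 4*Z)
B(-12, 1/(-12)) - 1*3149 = (3 - 4/(-12)) - 1*3149 = (3 - 4*(-1/12)) - 3149 = (3 + ⅓) - 3149 = 10/3 - 3149 = -9437/3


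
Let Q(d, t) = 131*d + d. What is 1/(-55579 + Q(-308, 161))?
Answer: -1/96235 ≈ -1.0391e-5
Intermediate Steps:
Q(d, t) = 132*d
1/(-55579 + Q(-308, 161)) = 1/(-55579 + 132*(-308)) = 1/(-55579 - 40656) = 1/(-96235) = -1/96235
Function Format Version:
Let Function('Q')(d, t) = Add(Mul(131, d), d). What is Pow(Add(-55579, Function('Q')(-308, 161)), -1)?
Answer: Rational(-1, 96235) ≈ -1.0391e-5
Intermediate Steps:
Function('Q')(d, t) = Mul(132, d)
Pow(Add(-55579, Function('Q')(-308, 161)), -1) = Pow(Add(-55579, Mul(132, -308)), -1) = Pow(Add(-55579, -40656), -1) = Pow(-96235, -1) = Rational(-1, 96235)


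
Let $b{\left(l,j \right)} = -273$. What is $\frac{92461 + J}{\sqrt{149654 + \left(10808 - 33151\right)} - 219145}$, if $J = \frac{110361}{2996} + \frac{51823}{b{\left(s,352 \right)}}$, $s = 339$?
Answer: $- \frac{2363618402614255}{5611363427558616} - \frac{10785636919 \sqrt{127311}}{5611363427558616} \approx -0.42191$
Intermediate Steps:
$J = - \frac{17876165}{116844}$ ($J = \frac{110361}{2996} + \frac{51823}{-273} = 110361 \cdot \frac{1}{2996} + 51823 \left(- \frac{1}{273}\right) = \frac{110361}{2996} - \frac{51823}{273} = - \frac{17876165}{116844} \approx -152.99$)
$\frac{92461 + J}{\sqrt{149654 + \left(10808 - 33151\right)} - 219145} = \frac{92461 - \frac{17876165}{116844}}{\sqrt{149654 + \left(10808 - 33151\right)} - 219145} = \frac{10785636919}{116844 \left(\sqrt{149654 - 22343} - 219145\right)} = \frac{10785636919}{116844 \left(\sqrt{127311} - 219145\right)} = \frac{10785636919}{116844 \left(-219145 + \sqrt{127311}\right)}$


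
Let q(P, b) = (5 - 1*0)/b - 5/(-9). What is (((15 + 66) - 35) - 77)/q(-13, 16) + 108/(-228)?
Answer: -85941/2375 ≈ -36.186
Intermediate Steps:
q(P, b) = 5/9 + 5/b (q(P, b) = (5 + 0)/b - 5*(-1/9) = 5/b + 5/9 = 5/9 + 5/b)
(((15 + 66) - 35) - 77)/q(-13, 16) + 108/(-228) = (((15 + 66) - 35) - 77)/(5/9 + 5/16) + 108/(-228) = ((81 - 35) - 77)/(5/9 + 5*(1/16)) + 108*(-1/228) = (46 - 77)/(5/9 + 5/16) - 9/19 = -31/125/144 - 9/19 = -31*144/125 - 9/19 = -4464/125 - 9/19 = -85941/2375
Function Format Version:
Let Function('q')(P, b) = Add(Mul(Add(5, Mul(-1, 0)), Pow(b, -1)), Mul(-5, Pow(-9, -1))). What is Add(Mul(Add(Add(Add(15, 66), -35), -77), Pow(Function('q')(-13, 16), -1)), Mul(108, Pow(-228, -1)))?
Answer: Rational(-85941, 2375) ≈ -36.186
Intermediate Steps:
Function('q')(P, b) = Add(Rational(5, 9), Mul(5, Pow(b, -1))) (Function('q')(P, b) = Add(Mul(Add(5, 0), Pow(b, -1)), Mul(-5, Rational(-1, 9))) = Add(Mul(5, Pow(b, -1)), Rational(5, 9)) = Add(Rational(5, 9), Mul(5, Pow(b, -1))))
Add(Mul(Add(Add(Add(15, 66), -35), -77), Pow(Function('q')(-13, 16), -1)), Mul(108, Pow(-228, -1))) = Add(Mul(Add(Add(Add(15, 66), -35), -77), Pow(Add(Rational(5, 9), Mul(5, Pow(16, -1))), -1)), Mul(108, Pow(-228, -1))) = Add(Mul(Add(Add(81, -35), -77), Pow(Add(Rational(5, 9), Mul(5, Rational(1, 16))), -1)), Mul(108, Rational(-1, 228))) = Add(Mul(Add(46, -77), Pow(Add(Rational(5, 9), Rational(5, 16)), -1)), Rational(-9, 19)) = Add(Mul(-31, Pow(Rational(125, 144), -1)), Rational(-9, 19)) = Add(Mul(-31, Rational(144, 125)), Rational(-9, 19)) = Add(Rational(-4464, 125), Rational(-9, 19)) = Rational(-85941, 2375)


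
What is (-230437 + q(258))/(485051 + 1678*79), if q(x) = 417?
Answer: -7420/19923 ≈ -0.37243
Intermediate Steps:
(-230437 + q(258))/(485051 + 1678*79) = (-230437 + 417)/(485051 + 1678*79) = -230020/(485051 + 132562) = -230020/617613 = -230020*1/617613 = -7420/19923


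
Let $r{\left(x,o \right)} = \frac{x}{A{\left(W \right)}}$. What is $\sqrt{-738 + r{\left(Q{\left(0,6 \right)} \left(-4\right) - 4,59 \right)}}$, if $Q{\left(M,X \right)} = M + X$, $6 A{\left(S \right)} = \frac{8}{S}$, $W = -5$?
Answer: $i \sqrt{633} \approx 25.159 i$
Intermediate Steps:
$A{\left(S \right)} = \frac{4}{3 S}$ ($A{\left(S \right)} = \frac{8 \frac{1}{S}}{6} = \frac{4}{3 S}$)
$r{\left(x,o \right)} = - \frac{15 x}{4}$ ($r{\left(x,o \right)} = \frac{x}{\frac{4}{3} \frac{1}{-5}} = \frac{x}{\frac{4}{3} \left(- \frac{1}{5}\right)} = \frac{x}{- \frac{4}{15}} = x \left(- \frac{15}{4}\right) = - \frac{15 x}{4}$)
$\sqrt{-738 + r{\left(Q{\left(0,6 \right)} \left(-4\right) - 4,59 \right)}} = \sqrt{-738 - \frac{15 \left(\left(0 + 6\right) \left(-4\right) - 4\right)}{4}} = \sqrt{-738 - \frac{15 \left(6 \left(-4\right) - 4\right)}{4}} = \sqrt{-738 - \frac{15 \left(-24 - 4\right)}{4}} = \sqrt{-738 - -105} = \sqrt{-738 + 105} = \sqrt{-633} = i \sqrt{633}$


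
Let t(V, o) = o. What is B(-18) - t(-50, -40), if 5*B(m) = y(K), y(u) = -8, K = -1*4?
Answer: 192/5 ≈ 38.400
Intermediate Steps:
K = -4
B(m) = -8/5 (B(m) = (⅕)*(-8) = -8/5)
B(-18) - t(-50, -40) = -8/5 - 1*(-40) = -8/5 + 40 = 192/5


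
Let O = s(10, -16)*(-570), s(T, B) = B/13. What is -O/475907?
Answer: -9120/6186791 ≈ -0.0014741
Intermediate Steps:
s(T, B) = B/13 (s(T, B) = B*(1/13) = B/13)
O = 9120/13 (O = ((1/13)*(-16))*(-570) = -16/13*(-570) = 9120/13 ≈ 701.54)
-O/475907 = -9120/(13*475907) = -1*9120/6186791 = -9120/6186791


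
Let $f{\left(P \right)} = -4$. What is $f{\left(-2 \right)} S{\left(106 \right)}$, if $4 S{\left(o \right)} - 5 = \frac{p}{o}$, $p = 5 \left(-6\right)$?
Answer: $- \frac{250}{53} \approx -4.717$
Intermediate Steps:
$p = -30$
$S{\left(o \right)} = \frac{5}{4} - \frac{15}{2 o}$ ($S{\left(o \right)} = \frac{5}{4} + \frac{\left(-30\right) \frac{1}{o}}{4} = \frac{5}{4} - \frac{15}{2 o}$)
$f{\left(-2 \right)} S{\left(106 \right)} = - 4 \frac{5 \left(-6 + 106\right)}{4 \cdot 106} = - 4 \cdot \frac{5}{4} \cdot \frac{1}{106} \cdot 100 = \left(-4\right) \frac{125}{106} = - \frac{250}{53}$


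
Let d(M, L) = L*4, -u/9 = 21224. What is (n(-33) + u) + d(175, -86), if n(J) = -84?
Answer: -191444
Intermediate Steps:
u = -191016 (u = -9*21224 = -191016)
d(M, L) = 4*L
(n(-33) + u) + d(175, -86) = (-84 - 191016) + 4*(-86) = -191100 - 344 = -191444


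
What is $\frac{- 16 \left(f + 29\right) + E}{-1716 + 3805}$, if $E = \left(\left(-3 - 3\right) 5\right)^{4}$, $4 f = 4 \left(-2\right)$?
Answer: $\frac{809568}{2089} \approx 387.54$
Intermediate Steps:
$f = -2$ ($f = \frac{4 \left(-2\right)}{4} = \frac{1}{4} \left(-8\right) = -2$)
$E = 810000$ ($E = \left(\left(-6\right) 5\right)^{4} = \left(-30\right)^{4} = 810000$)
$\frac{- 16 \left(f + 29\right) + E}{-1716 + 3805} = \frac{- 16 \left(-2 + 29\right) + 810000}{-1716 + 3805} = \frac{\left(-16\right) 27 + 810000}{2089} = \left(-432 + 810000\right) \frac{1}{2089} = 809568 \cdot \frac{1}{2089} = \frac{809568}{2089}$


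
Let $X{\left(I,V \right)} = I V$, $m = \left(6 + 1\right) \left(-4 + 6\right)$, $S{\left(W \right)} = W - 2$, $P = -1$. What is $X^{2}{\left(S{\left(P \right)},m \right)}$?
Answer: $1764$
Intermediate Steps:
$S{\left(W \right)} = -2 + W$ ($S{\left(W \right)} = W - 2 = -2 + W$)
$m = 14$ ($m = 7 \cdot 2 = 14$)
$X^{2}{\left(S{\left(P \right)},m \right)} = \left(\left(-2 - 1\right) 14\right)^{2} = \left(\left(-3\right) 14\right)^{2} = \left(-42\right)^{2} = 1764$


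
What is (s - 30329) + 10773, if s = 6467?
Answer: -13089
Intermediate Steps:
(s - 30329) + 10773 = (6467 - 30329) + 10773 = -23862 + 10773 = -13089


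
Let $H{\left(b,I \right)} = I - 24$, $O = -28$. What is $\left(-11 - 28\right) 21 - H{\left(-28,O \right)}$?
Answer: $-767$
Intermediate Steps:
$H{\left(b,I \right)} = -24 + I$
$\left(-11 - 28\right) 21 - H{\left(-28,O \right)} = \left(-11 - 28\right) 21 - \left(-24 - 28\right) = \left(-39\right) 21 - -52 = -819 + 52 = -767$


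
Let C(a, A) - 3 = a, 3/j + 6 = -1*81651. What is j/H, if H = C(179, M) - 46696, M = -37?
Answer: 1/1266064566 ≈ 7.8985e-10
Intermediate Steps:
j = -1/27219 (j = 3/(-6 - 1*81651) = 3/(-6 - 81651) = 3/(-81657) = 3*(-1/81657) = -1/27219 ≈ -3.6739e-5)
C(a, A) = 3 + a
H = -46514 (H = (3 + 179) - 46696 = 182 - 46696 = -46514)
j/H = -1/27219/(-46514) = -1/27219*(-1/46514) = 1/1266064566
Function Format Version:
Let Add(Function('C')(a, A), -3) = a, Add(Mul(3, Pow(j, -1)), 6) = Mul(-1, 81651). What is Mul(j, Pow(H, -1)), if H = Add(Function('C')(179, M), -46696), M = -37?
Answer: Rational(1, 1266064566) ≈ 7.8985e-10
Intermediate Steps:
j = Rational(-1, 27219) (j = Mul(3, Pow(Add(-6, Mul(-1, 81651)), -1)) = Mul(3, Pow(Add(-6, -81651), -1)) = Mul(3, Pow(-81657, -1)) = Mul(3, Rational(-1, 81657)) = Rational(-1, 27219) ≈ -3.6739e-5)
Function('C')(a, A) = Add(3, a)
H = -46514 (H = Add(Add(3, 179), -46696) = Add(182, -46696) = -46514)
Mul(j, Pow(H, -1)) = Mul(Rational(-1, 27219), Pow(-46514, -1)) = Mul(Rational(-1, 27219), Rational(-1, 46514)) = Rational(1, 1266064566)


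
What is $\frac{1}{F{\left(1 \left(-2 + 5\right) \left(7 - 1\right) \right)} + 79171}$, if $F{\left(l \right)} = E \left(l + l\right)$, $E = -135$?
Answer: $\frac{1}{74311} \approx 1.3457 \cdot 10^{-5}$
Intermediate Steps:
$F{\left(l \right)} = - 270 l$ ($F{\left(l \right)} = - 135 \left(l + l\right) = - 135 \cdot 2 l = - 270 l$)
$\frac{1}{F{\left(1 \left(-2 + 5\right) \left(7 - 1\right) \right)} + 79171} = \frac{1}{- 270 \cdot 1 \left(-2 + 5\right) \left(7 - 1\right) + 79171} = \frac{1}{- 270 \cdot 1 \cdot 3 \cdot 6 + 79171} = \frac{1}{- 270 \cdot 3 \cdot 6 + 79171} = \frac{1}{\left(-270\right) 18 + 79171} = \frac{1}{-4860 + 79171} = \frac{1}{74311}$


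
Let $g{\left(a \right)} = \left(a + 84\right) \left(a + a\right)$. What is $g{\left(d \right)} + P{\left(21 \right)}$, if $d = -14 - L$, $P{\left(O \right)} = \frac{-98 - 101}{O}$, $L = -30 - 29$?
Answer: $\frac{243611}{21} \approx 11601.0$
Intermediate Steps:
$L = -59$ ($L = -30 - 29 = -59$)
$P{\left(O \right)} = - \frac{199}{O}$ ($P{\left(O \right)} = \frac{-98 - 101}{O} = - \frac{199}{O}$)
$d = 45$ ($d = -14 - -59 = -14 + 59 = 45$)
$g{\left(a \right)} = 2 a \left(84 + a\right)$ ($g{\left(a \right)} = \left(84 + a\right) 2 a = 2 a \left(84 + a\right)$)
$g{\left(d \right)} + P{\left(21 \right)} = 2 \cdot 45 \left(84 + 45\right) - \frac{199}{21} = 2 \cdot 45 \cdot 129 - \frac{199}{21} = 11610 - \frac{199}{21} = \frac{243611}{21}$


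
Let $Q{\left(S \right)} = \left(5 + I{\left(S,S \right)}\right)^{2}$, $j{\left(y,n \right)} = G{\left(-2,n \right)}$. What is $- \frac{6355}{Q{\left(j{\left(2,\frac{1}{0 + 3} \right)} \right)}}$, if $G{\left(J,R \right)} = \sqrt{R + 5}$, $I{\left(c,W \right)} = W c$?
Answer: $- \frac{1845}{31} \approx -59.516$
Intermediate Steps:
$G{\left(J,R \right)} = \sqrt{5 + R}$
$j{\left(y,n \right)} = \sqrt{5 + n}$
$Q{\left(S \right)} = \left(5 + S^{2}\right)^{2}$ ($Q{\left(S \right)} = \left(5 + S S\right)^{2} = \left(5 + S^{2}\right)^{2}$)
$- \frac{6355}{Q{\left(j{\left(2,\frac{1}{0 + 3} \right)} \right)}} = - \frac{6355}{\left(5 + \left(\sqrt{5 + \frac{1}{0 + 3}}\right)^{2}\right)^{2}} = - \frac{6355}{\left(5 + \left(\sqrt{5 + \frac{1}{3}}\right)^{2}\right)^{2}} = - \frac{6355}{\left(5 + \left(\sqrt{\frac{16}{3}}\right)^{2}\right)^{2}} = - \frac{6355}{\left(5 + \left(\frac{4 \sqrt{3}}{3}\right)^{2}\right)^{2}} = - \frac{6355}{\left(5 + \frac{16}{3}\right)^{2}} = - \frac{6355}{\left(\frac{31}{3}\right)^{2}} = - \frac{6355}{\frac{961}{9}} = \left(-6355\right) \frac{9}{961} = - \frac{1845}{31}$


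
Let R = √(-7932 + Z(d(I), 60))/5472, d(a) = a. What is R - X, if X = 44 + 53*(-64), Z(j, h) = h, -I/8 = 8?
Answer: 3348 + I*√123/684 ≈ 3348.0 + 0.016214*I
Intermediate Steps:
I = -64 (I = -8*8 = -64)
R = I*√123/684 (R = √(-7932 + 60)/5472 = √(-7872)*(1/5472) = (8*I*√123)*(1/5472) = I*√123/684 ≈ 0.016214*I)
X = -3348 (X = 44 - 3392 = -3348)
R - X = I*√123/684 - 1*(-3348) = I*√123/684 + 3348 = 3348 + I*√123/684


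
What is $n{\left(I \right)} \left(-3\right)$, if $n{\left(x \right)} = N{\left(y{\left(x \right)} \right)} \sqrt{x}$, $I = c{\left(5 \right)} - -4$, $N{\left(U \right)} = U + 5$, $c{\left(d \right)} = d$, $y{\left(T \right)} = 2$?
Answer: $-63$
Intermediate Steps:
$N{\left(U \right)} = 5 + U$
$I = 9$ ($I = 5 - -4 = 5 + 4 = 9$)
$n{\left(x \right)} = 7 \sqrt{x}$ ($n{\left(x \right)} = \left(5 + 2\right) \sqrt{x} = 7 \sqrt{x}$)
$n{\left(I \right)} \left(-3\right) = 7 \sqrt{9} \left(-3\right) = 7 \cdot 3 \left(-3\right) = 21 \left(-3\right) = -63$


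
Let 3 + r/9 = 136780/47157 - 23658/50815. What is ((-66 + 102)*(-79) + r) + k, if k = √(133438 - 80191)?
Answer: -2275738281753/798760985 + √53247 ≈ -2618.3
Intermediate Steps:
r = -4062040413/798760985 (r = -27 + 9*(136780/47157 - 23658/50815) = -27 + 9*(5834835394/2396282955) = -27 + 17504506182/798760985 = -4062040413/798760985 ≈ -5.0854)
k = √53247 ≈ 230.75
((-66 + 102)*(-79) + r) + k = ((-66 + 102)*(-79) - 4062040413/798760985) + √53247 = (36*(-79) - 4062040413/798760985) + √53247 = (-2844 - 4062040413/798760985) + √53247 = -2275738281753/798760985 + √53247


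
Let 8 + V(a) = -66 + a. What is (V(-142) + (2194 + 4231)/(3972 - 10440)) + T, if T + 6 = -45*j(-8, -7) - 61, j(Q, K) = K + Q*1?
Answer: 2529031/6468 ≈ 391.01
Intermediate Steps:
j(Q, K) = K + Q
T = 608 (T = -6 + (-45*(-7 - 8) - 61) = -6 + (-45*(-15) - 61) = -6 + (675 - 61) = -6 + 614 = 608)
V(a) = -74 + a (V(a) = -8 + (-66 + a) = -74 + a)
(V(-142) + (2194 + 4231)/(3972 - 10440)) + T = ((-74 - 142) + (2194 + 4231)/(3972 - 10440)) + 608 = (-216 + 6425/(-6468)) + 608 = (-216 + 6425*(-1/6468)) + 608 = (-216 - 6425/6468) + 608 = -1403513/6468 + 608 = 2529031/6468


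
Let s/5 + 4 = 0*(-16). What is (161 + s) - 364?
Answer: -223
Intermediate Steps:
s = -20 (s = -20 + 5*(0*(-16)) = -20 + 5*0 = -20 + 0 = -20)
(161 + s) - 364 = (161 - 20) - 364 = 141 - 364 = -223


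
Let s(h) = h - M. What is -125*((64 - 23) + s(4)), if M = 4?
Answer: -5125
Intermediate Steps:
s(h) = -4 + h (s(h) = h - 1*4 = h - 4 = -4 + h)
-125*((64 - 23) + s(4)) = -125*((64 - 23) + (-4 + 4)) = -125*(41 + 0) = -125*41 = -5125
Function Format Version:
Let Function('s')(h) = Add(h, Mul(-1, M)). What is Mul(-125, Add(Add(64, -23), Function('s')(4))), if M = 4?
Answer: -5125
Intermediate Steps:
Function('s')(h) = Add(-4, h) (Function('s')(h) = Add(h, Mul(-1, 4)) = Add(h, -4) = Add(-4, h))
Mul(-125, Add(Add(64, -23), Function('s')(4))) = Mul(-125, Add(Add(64, -23), Add(-4, 4))) = Mul(-125, Add(41, 0)) = Mul(-125, 41) = -5125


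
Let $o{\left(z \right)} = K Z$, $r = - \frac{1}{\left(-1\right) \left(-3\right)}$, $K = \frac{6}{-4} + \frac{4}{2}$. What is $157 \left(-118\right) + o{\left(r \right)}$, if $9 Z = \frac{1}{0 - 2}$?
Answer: $- \frac{666937}{36} \approx -18526.0$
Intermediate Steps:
$Z = - \frac{1}{18}$ ($Z = \frac{1}{9 \left(0 - 2\right)} = \frac{1}{9 \left(-2\right)} = \frac{1}{9} \left(- \frac{1}{2}\right) = - \frac{1}{18} \approx -0.055556$)
$K = \frac{1}{2}$ ($K = 6 \left(- \frac{1}{4}\right) + 4 \cdot \frac{1}{2} = - \frac{3}{2} + 2 = \frac{1}{2} \approx 0.5$)
$r = - \frac{1}{3} \approx -0.33333$
$o{\left(z \right)} = - \frac{1}{36}$ ($o{\left(z \right)} = \frac{1}{2} \left(- \frac{1}{18}\right) = - \frac{1}{36}$)
$157 \left(-118\right) + o{\left(r \right)} = 157 \left(-118\right) - \frac{1}{36} = -18526 - \frac{1}{36} = - \frac{666937}{36}$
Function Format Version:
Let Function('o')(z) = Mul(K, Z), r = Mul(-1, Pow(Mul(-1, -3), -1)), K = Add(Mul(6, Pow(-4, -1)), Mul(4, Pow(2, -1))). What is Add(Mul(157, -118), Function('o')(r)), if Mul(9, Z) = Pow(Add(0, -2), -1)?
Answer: Rational(-666937, 36) ≈ -18526.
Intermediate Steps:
Z = Rational(-1, 18) (Z = Mul(Rational(1, 9), Pow(Add(0, -2), -1)) = Mul(Rational(1, 9), Pow(-2, -1)) = Mul(Rational(1, 9), Rational(-1, 2)) = Rational(-1, 18) ≈ -0.055556)
K = Rational(1, 2) (K = Add(Mul(6, Rational(-1, 4)), Mul(4, Rational(1, 2))) = Add(Rational(-3, 2), 2) = Rational(1, 2) ≈ 0.50000)
r = Rational(-1, 3) (r = Mul(-1, Pow(3, -1)) = Mul(-1, Rational(1, 3)) = Rational(-1, 3) ≈ -0.33333)
Function('o')(z) = Rational(-1, 36) (Function('o')(z) = Mul(Rational(1, 2), Rational(-1, 18)) = Rational(-1, 36))
Add(Mul(157, -118), Function('o')(r)) = Add(Mul(157, -118), Rational(-1, 36)) = Add(-18526, Rational(-1, 36)) = Rational(-666937, 36)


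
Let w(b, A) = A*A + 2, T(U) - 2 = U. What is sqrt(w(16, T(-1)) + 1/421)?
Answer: 4*sqrt(33259)/421 ≈ 1.7327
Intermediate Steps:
T(U) = 2 + U
w(b, A) = 2 + A**2 (w(b, A) = A**2 + 2 = 2 + A**2)
sqrt(w(16, T(-1)) + 1/421) = sqrt((2 + (2 - 1)**2) + 1/421) = sqrt((2 + 1**2) + 1/421) = sqrt((2 + 1) + 1/421) = sqrt(3 + 1/421) = sqrt(1264/421) = 4*sqrt(33259)/421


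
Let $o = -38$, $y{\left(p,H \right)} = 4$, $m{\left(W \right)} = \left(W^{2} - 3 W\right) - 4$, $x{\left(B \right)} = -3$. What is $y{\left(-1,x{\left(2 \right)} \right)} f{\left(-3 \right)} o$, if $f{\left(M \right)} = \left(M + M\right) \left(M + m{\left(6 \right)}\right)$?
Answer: $10032$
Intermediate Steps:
$m{\left(W \right)} = -4 + W^{2} - 3 W$
$f{\left(M \right)} = 2 M \left(14 + M\right)$ ($f{\left(M \right)} = \left(M + M\right) \left(M - \left(22 - 36\right)\right) = 2 M \left(M - -14\right) = 2 M \left(M + 14\right) = 2 M \left(14 + M\right)$)
$y{\left(-1,x{\left(2 \right)} \right)} f{\left(-3 \right)} o = 4 \cdot 2 \left(-3\right) \left(14 - 3\right) \left(-38\right) = 4 \cdot 2 \left(-3\right) 11 \left(-38\right) = 4 \left(-66\right) \left(-38\right) = \left(-264\right) \left(-38\right) = 10032$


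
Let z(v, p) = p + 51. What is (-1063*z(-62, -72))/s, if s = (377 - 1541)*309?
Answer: -7441/119892 ≈ -0.062064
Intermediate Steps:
z(v, p) = 51 + p
s = -359676 (s = -1164*309 = -359676)
(-1063*z(-62, -72))/s = -1063*(51 - 72)/(-359676) = -1063*(-21)*(-1/359676) = 22323*(-1/359676) = -7441/119892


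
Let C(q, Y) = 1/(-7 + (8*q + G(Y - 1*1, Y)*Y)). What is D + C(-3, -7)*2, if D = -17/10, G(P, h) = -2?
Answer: -309/170 ≈ -1.8176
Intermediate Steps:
C(q, Y) = 1/(-7 - 2*Y + 8*q) (C(q, Y) = 1/(-7 + (8*q - 2*Y)) = 1/(-7 + (-2*Y + 8*q)) = 1/(-7 - 2*Y + 8*q))
D = -17/10 (D = -17*1/10 = -17/10 ≈ -1.7000)
D + C(-3, -7)*2 = -17/10 + 2/(-7 - 2*(-7) + 8*(-3)) = -17/10 + 2/(-7 + 14 - 24) = -17/10 + 2/(-17) = -17/10 - 1/17*2 = -17/10 - 2/17 = -309/170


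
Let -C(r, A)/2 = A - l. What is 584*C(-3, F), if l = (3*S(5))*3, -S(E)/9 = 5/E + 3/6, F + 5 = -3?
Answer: -132568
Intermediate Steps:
F = -8 (F = -5 - 3 = -8)
S(E) = -9/2 - 45/E (S(E) = -9*(5/E + 3/6) = -9*(5/E + 3*(⅙)) = -9*(5/E + ½) = -9*(½ + 5/E) = -9/2 - 45/E)
l = -243/2 (l = (3*(-9/2 - 45/5))*3 = (3*(-9/2 - 45*⅕))*3 = (3*(-9/2 - 9))*3 = (3*(-27/2))*3 = -81/2*3 = -243/2 ≈ -121.50)
C(r, A) = -243 - 2*A (C(r, A) = -2*(A - 1*(-243/2)) = -2*(A + 243/2) = -2*(243/2 + A) = -243 - 2*A)
584*C(-3, F) = 584*(-243 - 2*(-8)) = 584*(-243 + 16) = 584*(-227) = -132568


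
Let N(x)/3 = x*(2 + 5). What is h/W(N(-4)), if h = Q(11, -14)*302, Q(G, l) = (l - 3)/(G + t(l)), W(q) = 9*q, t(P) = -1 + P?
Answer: -2567/1512 ≈ -1.6978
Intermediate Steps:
N(x) = 21*x (N(x) = 3*(x*(2 + 5)) = 3*(x*7) = 3*(7*x) = 21*x)
Q(G, l) = (-3 + l)/(-1 + G + l) (Q(G, l) = (l - 3)/(G + (-1 + l)) = (-3 + l)/(-1 + G + l))
h = 2567/2 (h = ((-3 - 14)/(-1 + 11 - 14))*302 = (-17/(-4))*302 = -1/4*(-17)*302 = (17/4)*302 = 2567/2 ≈ 1283.5)
h/W(N(-4)) = 2567/(2*((9*(21*(-4))))) = 2567/(2*((9*(-84)))) = (2567/2)/(-756) = (2567/2)*(-1/756) = -2567/1512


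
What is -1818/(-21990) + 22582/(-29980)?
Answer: -7367909/10987670 ≈ -0.67056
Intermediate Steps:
-1818/(-21990) + 22582/(-29980) = -1818*(-1/21990) + 22582*(-1/29980) = 303/3665 - 11291/14990 = -7367909/10987670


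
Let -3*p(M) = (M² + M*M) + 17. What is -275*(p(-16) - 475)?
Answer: 537350/3 ≈ 1.7912e+5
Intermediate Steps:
p(M) = -17/3 - 2*M²/3 (p(M) = -((M² + M*M) + 17)/3 = -((M² + M²) + 17)/3 = -(2*M² + 17)/3 = -(17 + 2*M²)/3 = -17/3 - 2*M²/3)
-275*(p(-16) - 475) = -275*((-17/3 - ⅔*(-16)²) - 475) = -275*((-17/3 - ⅔*256) - 475) = -275*((-17/3 - 512/3) - 475) = -275*(-529/3 - 475) = -275*(-1954/3) = 537350/3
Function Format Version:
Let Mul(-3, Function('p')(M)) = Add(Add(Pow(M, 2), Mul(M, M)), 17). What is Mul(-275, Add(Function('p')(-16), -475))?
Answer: Rational(537350, 3) ≈ 1.7912e+5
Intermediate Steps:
Function('p')(M) = Add(Rational(-17, 3), Mul(Rational(-2, 3), Pow(M, 2))) (Function('p')(M) = Mul(Rational(-1, 3), Add(Add(Pow(M, 2), Mul(M, M)), 17)) = Mul(Rational(-1, 3), Add(Add(Pow(M, 2), Pow(M, 2)), 17)) = Mul(Rational(-1, 3), Add(Mul(2, Pow(M, 2)), 17)) = Mul(Rational(-1, 3), Add(17, Mul(2, Pow(M, 2)))) = Add(Rational(-17, 3), Mul(Rational(-2, 3), Pow(M, 2))))
Mul(-275, Add(Function('p')(-16), -475)) = Mul(-275, Add(Add(Rational(-17, 3), Mul(Rational(-2, 3), Pow(-16, 2))), -475)) = Mul(-275, Add(Add(Rational(-17, 3), Mul(Rational(-2, 3), 256)), -475)) = Mul(-275, Add(Add(Rational(-17, 3), Rational(-512, 3)), -475)) = Mul(-275, Add(Rational(-529, 3), -475)) = Mul(-275, Rational(-1954, 3)) = Rational(537350, 3)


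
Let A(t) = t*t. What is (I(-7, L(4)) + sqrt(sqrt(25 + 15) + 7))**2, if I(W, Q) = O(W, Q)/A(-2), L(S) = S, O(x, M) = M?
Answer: (1 + sqrt(7 + 2*sqrt(10)))**2 ≈ 21.625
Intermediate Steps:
A(t) = t**2
I(W, Q) = Q/4 (I(W, Q) = Q/((-2)**2) = Q/4)
(I(-7, L(4)) + sqrt(sqrt(25 + 15) + 7))**2 = ((1/4)*4 + sqrt(sqrt(25 + 15) + 7))**2 = (1 + sqrt(sqrt(40) + 7))**2 = (1 + sqrt(2*sqrt(10) + 7))**2 = (1 + sqrt(7 + 2*sqrt(10)))**2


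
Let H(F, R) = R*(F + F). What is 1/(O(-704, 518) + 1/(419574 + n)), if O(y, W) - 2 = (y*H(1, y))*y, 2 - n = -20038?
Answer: -439614/306774662092163 ≈ -1.4330e-9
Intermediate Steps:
n = 20040 (n = 2 - 1*(-20038) = 2 + 20038 = 20040)
H(F, R) = 2*F*R (H(F, R) = R*(2*F) = 2*F*R)
O(y, W) = 2 + 2*y³ (O(y, W) = 2 + (y*(2*1*y))*y = 2 + (y*(2*y))*y = 2 + (2*y²)*y = 2 + 2*y³)
1/(O(-704, 518) + 1/(419574 + n)) = 1/((2 + 2*(-704)³) + 1/(419574 + 20040)) = 1/((2 + 2*(-348913664)) + 1/439614) = 1/((2 - 697827328) + 1/439614) = 1/(-697827326 + 1/439614) = 1/(-306774662092163/439614) = -439614/306774662092163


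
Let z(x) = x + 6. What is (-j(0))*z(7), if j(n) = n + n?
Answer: 0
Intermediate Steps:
z(x) = 6 + x
j(n) = 2*n
(-j(0))*z(7) = (-2*0)*(6 + 7) = -1*0*13 = 0*13 = 0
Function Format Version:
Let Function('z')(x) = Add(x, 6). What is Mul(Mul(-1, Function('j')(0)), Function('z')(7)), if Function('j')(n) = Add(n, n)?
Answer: 0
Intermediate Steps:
Function('z')(x) = Add(6, x)
Function('j')(n) = Mul(2, n)
Mul(Mul(-1, Function('j')(0)), Function('z')(7)) = Mul(Mul(-1, Mul(2, 0)), Add(6, 7)) = Mul(Mul(-1, 0), 13) = Mul(0, 13) = 0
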